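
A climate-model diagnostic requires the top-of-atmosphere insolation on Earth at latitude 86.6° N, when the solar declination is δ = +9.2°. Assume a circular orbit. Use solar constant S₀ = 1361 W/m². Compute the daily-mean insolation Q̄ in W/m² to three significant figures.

cos H₀ = −tan(+86.6°) tan(+9.200°) = -2.7262 ≤ −1 ⇒ polar day, H₀ = π.
Bracket: H₀ sin φ sin δ + cos φ cos δ sin H₀ = 3.1416×0.99824×0.15988 + 0.05931×0.98714×0.00000 = 0.501395 + 0.000000 = 0.501395.
Q̄ = (S₀/π) × [bracket] = (1361/π) × 0.501395 = 217.2 W/m².

Q̄ ≈ 217 W/m²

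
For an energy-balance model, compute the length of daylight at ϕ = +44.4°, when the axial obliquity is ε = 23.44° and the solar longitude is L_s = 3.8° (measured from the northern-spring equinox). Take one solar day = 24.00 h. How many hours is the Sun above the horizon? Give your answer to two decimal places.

Solar declination: sin δ = sin ε · sin L_s = sin 23.44° × sin 3.8° = 0.02636, so δ = +1.511°.
cos h₀ = −tan ϕ · tan δ = −tan(+44.4°) × tan(+1.511°) = -0.0258, so h₀ = 1.5966 rad = 91.48°.
Daylight = 2h₀/(2π) × 24.00 h = (1.5966/π) × 24.00 = 12.20 h.

12.20 h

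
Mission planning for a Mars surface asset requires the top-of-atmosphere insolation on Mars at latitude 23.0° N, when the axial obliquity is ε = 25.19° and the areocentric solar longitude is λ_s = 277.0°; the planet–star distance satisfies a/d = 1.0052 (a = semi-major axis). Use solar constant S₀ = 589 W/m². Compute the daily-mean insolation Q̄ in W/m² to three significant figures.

Q̄ ≈ 112 W/m²

sin δ = sin 25.19° × sin 277.0° = -0.42245, so δ = -24.989°.
cos H₀ = −tan(+23.0°) tan(-24.989°) = 0.1978, H₀ = 1.3716 rad.
Bracket: H₀ sin φ sin δ + cos φ cos δ sin H₀ = 1.3716×0.39073×-0.42245 + 0.92050×0.90639×0.98023 = -0.226402 + 0.817837 = 0.591435.
Inverse-square distance factor (a/d)² = 1.0052² = 1.010427.
Q̄ = (S₀/π) × 1.010427 × [bracket] = (589/π) × 1.010427 × 0.591435 = 112.0 W/m².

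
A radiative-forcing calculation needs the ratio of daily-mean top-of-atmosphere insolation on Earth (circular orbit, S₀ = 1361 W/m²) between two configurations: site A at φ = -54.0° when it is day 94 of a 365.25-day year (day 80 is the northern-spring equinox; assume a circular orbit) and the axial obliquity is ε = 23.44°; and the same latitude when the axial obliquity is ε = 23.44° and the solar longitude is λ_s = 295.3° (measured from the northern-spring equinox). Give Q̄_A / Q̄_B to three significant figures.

Q̄_A / Q̄_B ≈ 0.433

— Configuration A (φ=-54.0°):
Solar longitude: λ_s = 360° × (94 − 80)/365.25 = 13.799°.
sin δ = sin 23.44° × sin 13.799° = 0.09488, so δ = +5.444°.
cos H₀ = −tan(-54.0°) tan(+5.444°) = 0.1312, H₀ = 1.4392 rad.
Bracket: H₀ sin φ sin δ + cos φ cos δ sin H₀ = 1.4392×-0.80902×0.09488 + 0.58779×0.99549×0.99136 = -0.110473 + 0.580083 = 0.469610.
Q̄ = (S₀/π) × [bracket] = (1361/π) × 0.469610 = 203.44 W/m².
— Configuration B (φ=-54.0°):
Solar declination: sin δ = sin ε · sin λ_s = sin 23.44° × sin 295.3° = -0.35963, so δ = -21.078°.
cos H₀ = −tan(-54.0°) tan(-21.078°) = -0.5305, H₀ = 2.1300 rad.
Bracket: H₀ sin φ sin δ + cos φ cos δ sin H₀ = 2.1300×-0.80902×-0.35963 + 0.58779×0.93309×0.84769 = 0.619719 + 0.464925 = 1.084644.
Q̄ = (S₀/π) × [bracket] = (1361/π) × 1.084644 = 469.89 W/m².
Ratio Q̄_A / Q̄_B = 203.44 / 469.89 = 0.4330.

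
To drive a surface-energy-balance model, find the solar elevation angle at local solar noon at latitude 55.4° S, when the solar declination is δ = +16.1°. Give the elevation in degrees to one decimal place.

18.5°

At local noon the hour angle is zero, so the zenith angle equals |φ − δ| = |-55.4° − (+16.100°)| = 71.500°.
Elevation = 90° − 71.500° = 18.5°.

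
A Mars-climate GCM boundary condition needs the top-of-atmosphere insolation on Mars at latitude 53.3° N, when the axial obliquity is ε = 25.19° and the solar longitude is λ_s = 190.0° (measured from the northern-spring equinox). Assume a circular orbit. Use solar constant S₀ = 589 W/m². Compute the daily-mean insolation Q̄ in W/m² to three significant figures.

Q̄ ≈ 94.8 W/m²

Solar declination: sin δ = sin ε · sin λ_s = sin 25.19° × sin 190.0° = -0.07391, so δ = -4.239°.
cos H₀ = −tan(+53.3°) tan(-4.239°) = 0.0994, H₀ = 1.4712 rad.
Bracket: H₀ sin φ sin δ + cos φ cos δ sin H₀ = 1.4712×0.80178×-0.07391 + 0.59763×0.99727×0.99504 = -0.087183 + 0.593042 = 0.505859.
Q̄ = (S₀/π) × [bracket] = (589/π) × 0.505859 = 94.84 W/m².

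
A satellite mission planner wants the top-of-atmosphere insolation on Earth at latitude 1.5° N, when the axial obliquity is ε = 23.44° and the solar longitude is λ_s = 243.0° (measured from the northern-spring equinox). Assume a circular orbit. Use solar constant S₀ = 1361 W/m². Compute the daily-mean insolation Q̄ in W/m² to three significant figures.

Solar declination: sin δ = sin ε · sin λ_s = sin 23.44° × sin 243.0° = -0.35443, so δ = -20.759°.
cos H₀ = −tan(+1.5°) tan(-20.759°) = 0.0099, H₀ = 1.5609 rad.
Bracket: H₀ sin φ sin δ + cos φ cos δ sin H₀ = 1.5609×0.02618×-0.35443 + 0.99966×0.93508×0.99995 = -0.014484 + 0.934715 = 0.920231.
Q̄ = (S₀/π) × [bracket] = (1361/π) × 0.920231 = 398.7 W/m².

Q̄ ≈ 399 W/m²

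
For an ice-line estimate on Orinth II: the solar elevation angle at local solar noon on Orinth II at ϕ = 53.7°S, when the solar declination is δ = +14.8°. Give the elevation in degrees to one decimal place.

At local noon the hour angle is zero, so the zenith angle equals |ϕ − δ| = |-53.7° − (+14.800°)| = 68.500°.
Elevation = 90° − 68.500° = 21.5°.

21.5°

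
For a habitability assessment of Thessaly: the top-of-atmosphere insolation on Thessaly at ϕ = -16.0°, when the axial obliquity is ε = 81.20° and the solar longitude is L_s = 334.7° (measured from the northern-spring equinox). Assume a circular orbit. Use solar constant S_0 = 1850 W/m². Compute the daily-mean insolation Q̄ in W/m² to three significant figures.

Q̄ ≈ 625 W/m²

Solar declination: sin δ = sin ε · sin L_s = sin 81.20° × sin 334.7° = -0.42233, so δ = -24.982°.
cos h₀ = −tan(-16.0°) tan(-24.982°) = -0.1336, h₀ = 1.7048 rad.
Bracket: h₀ sin ϕ sin δ + cos ϕ cos δ sin h₀ = 1.7048×-0.27564×-0.42233 + 0.96126×0.90644×0.99104 = 0.198458 + 0.863517 = 1.061975.
Q̄ = (S_0/π) × [bracket] = (1850/π) × 1.061975 = 625.4 W/m².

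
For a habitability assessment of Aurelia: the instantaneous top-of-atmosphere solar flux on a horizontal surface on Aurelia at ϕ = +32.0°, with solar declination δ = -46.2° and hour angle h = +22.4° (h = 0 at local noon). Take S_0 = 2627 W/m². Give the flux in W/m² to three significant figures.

cos θ_z = sin ϕ sin δ + cos ϕ cos δ cos h = -0.382475 + 0.542681 = 0.160206.
Flux = S_0 · cos θ_z = 2627 × 0.160206 = 420.9 W/m².

421 W/m²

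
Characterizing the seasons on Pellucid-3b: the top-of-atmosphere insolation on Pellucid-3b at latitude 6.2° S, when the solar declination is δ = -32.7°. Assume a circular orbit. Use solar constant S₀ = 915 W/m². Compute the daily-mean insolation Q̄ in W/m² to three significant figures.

Q̄ ≈ 271 W/m²

cos H₀ = −tan(-6.2°) tan(-32.700°) = -0.0697, H₀ = 1.6406 rad.
Bracket: H₀ sin φ sin δ + cos φ cos δ sin H₀ = 1.6406×-0.10800×-0.54024 + 0.99415×0.84151×0.99757 = 0.095722 + 0.834554 = 0.930276.
Q̄ = (S₀/π) × [bracket] = (915/π) × 0.930276 = 270.9 W/m².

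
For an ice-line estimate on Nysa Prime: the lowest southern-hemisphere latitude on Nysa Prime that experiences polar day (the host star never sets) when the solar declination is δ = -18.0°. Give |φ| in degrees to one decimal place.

Polar day requires cos H₀ = −tan φ tan δ ≤ −1, i.e. tan φ tan δ ≥ 1.
The boundary is |tan φ| · |tan δ| = 1, so |φ| = 90° − |δ| = 90° − 18.0° = 72.0° in the southern hemisphere.

|φ| = 72.0°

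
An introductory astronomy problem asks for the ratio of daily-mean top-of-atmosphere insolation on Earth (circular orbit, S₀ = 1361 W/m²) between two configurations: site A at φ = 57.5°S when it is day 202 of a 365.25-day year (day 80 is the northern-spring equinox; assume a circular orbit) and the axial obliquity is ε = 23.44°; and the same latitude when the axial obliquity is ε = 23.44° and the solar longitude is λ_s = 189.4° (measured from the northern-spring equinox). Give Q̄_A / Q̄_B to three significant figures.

Q̄_A / Q̄_B ≈ 0.216

— Configuration A (φ=-57.5°):
Solar longitude: λ_s = 360° × (202 − 80)/365.25 = 120.246°.
sin δ = sin 23.44° × sin 120.246° = 0.34364, so δ = +20.099°.
cos H₀ = −tan(-57.5°) tan(+20.099°) = 0.5744, H₀ = 0.9590 rad.
Bracket: H₀ sin φ sin δ + cos φ cos δ sin H₀ = 0.9590×-0.84339×0.34364 + 0.53730×0.93910×0.81859 = -0.277940 + 0.413043 = 0.135103.
Q̄ = (S₀/π) × [bracket] = (1361/π) × 0.135103 = 58.529 W/m².
— Configuration B (φ=-57.5°):
Solar declination: sin δ = sin ε · sin λ_s = sin 23.44° × sin 189.4° = -0.06497, so δ = -3.725°.
cos H₀ = −tan(-57.5°) tan(-3.725°) = -0.1022, H₀ = 1.6732 rad.
Bracket: H₀ sin φ sin δ + cos φ cos δ sin H₀ = 1.6732×-0.84339×-0.06497 + 0.53730×0.99789×0.99476 = 0.091683 + 0.533357 = 0.625040.
Q̄ = (S₀/π) × [bracket] = (1361/π) × 0.625040 = 270.78 W/m².
Ratio Q̄_A / Q̄_B = 58.529 / 270.78 = 0.2161.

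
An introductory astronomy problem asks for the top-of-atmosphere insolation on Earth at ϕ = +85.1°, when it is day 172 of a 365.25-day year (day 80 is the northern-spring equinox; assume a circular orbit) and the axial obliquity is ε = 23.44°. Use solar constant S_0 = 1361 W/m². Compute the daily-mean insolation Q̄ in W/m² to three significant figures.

Q̄ ≈ 539 W/m²

Solar longitude: L_s = 360° × (172 − 80)/365.25 = 90.678°.
sin δ = sin 23.44° × sin 90.678° = 0.39776, so δ = +23.438°.
cos h₀ = −tan(+85.1°) tan(+23.438°) = -5.0569 ≤ −1 ⇒ polar day, h₀ = π.
Bracket: h₀ sin ϕ sin δ + cos ϕ cos δ sin h₀ = 3.1416×0.99635×0.39776 + 0.08542×0.91749×0.00000 = 1.245042 + 0.000000 = 1.245042.
Q̄ = (S_0/π) × [bracket] = (1361/π) × 1.245042 = 539.4 W/m².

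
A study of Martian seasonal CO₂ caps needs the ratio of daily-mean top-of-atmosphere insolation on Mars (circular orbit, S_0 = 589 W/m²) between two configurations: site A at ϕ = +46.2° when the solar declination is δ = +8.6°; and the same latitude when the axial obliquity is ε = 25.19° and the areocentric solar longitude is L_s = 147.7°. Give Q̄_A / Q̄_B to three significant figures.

Q̄_A / Q̄_B ≈ 0.906

— Configuration A (ϕ=+46.2°):
cos h₀ = −tan(+46.2°) tan(+8.600°) = -0.1577, h₀ = 1.7292 rad.
Bracket: h₀ sin ϕ sin δ + cos ϕ cos δ sin h₀ = 1.7292×0.72176×0.14954 + 0.69214×0.98876×0.98749 = 0.186636 + 0.675799 = 0.862435.
Q̄ = (S_0/π) × [bracket] = (589/π) × 0.862435 = 161.69 W/m².
— Configuration B (ϕ=+46.2°):
sin δ = sin 25.19° × sin 147.7° = 0.22743, so δ = +13.146°.
cos h₀ = −tan(+46.2°) tan(+13.146°) = -0.2435, h₀ = 1.8168 rad.
Bracket: h₀ sin ϕ sin δ + cos ϕ cos δ sin h₀ = 1.8168×0.72176×0.22743 + 0.69214×0.97379×0.96989 = 0.298227 + 0.653705 = 0.951932.
Q̄ = (S_0/π) × [bracket] = (589/π) × 0.951932 = 178.47 W/m².
Ratio Q̄_A / Q̄_B = 161.69 / 178.47 = 0.9060.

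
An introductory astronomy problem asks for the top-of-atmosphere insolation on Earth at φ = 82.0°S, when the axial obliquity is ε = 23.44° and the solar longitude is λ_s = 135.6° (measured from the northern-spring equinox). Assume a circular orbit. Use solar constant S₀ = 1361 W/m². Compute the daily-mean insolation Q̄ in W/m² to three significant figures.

Solar declination: sin δ = sin ε · sin λ_s = sin 23.44° × sin 135.6° = 0.27832, so δ = +16.160°.
cos H₀ = −tan(-82.0°) tan(+16.160°) = 2.0618 ≥ 1 ⇒ polar night, H₀ = 0 and Q̄ = 0.

Q̄ ≈ 0.00 W/m²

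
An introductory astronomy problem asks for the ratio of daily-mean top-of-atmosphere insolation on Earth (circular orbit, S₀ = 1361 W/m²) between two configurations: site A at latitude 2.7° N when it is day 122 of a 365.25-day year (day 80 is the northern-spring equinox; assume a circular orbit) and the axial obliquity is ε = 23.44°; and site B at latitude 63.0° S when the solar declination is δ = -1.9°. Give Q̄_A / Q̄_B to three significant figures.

Q̄_A / Q̄_B ≈ 1.96

— Configuration A (φ=+2.7°):
Solar longitude: λ_s = 360° × (122 − 80)/365.25 = 41.396°.
sin δ = sin 23.44° × sin 41.396° = 0.26304, so δ = +15.251°.
cos H₀ = −tan(+2.7°) tan(+15.251°) = -0.0129, H₀ = 1.5837 rad.
Bracket: H₀ sin φ sin δ + cos φ cos δ sin H₀ = 1.5837×0.04711×0.26304 + 0.99889×0.96478×0.99992 = 0.019625 + 0.963632 = 0.983257.
Q̄ = (S₀/π) × [bracket] = (1361/π) × 0.983257 = 425.97 W/m².
— Configuration B (φ=-63.0°):
cos H₀ = −tan(-63.0°) tan(-1.900°) = -0.0651, H₀ = 1.6359 rad.
Bracket: H₀ sin φ sin δ + cos φ cos δ sin H₀ = 1.6359×-0.89101×-0.03316 + 0.45399×0.99945×0.99788 = 0.048334 + 0.452778 = 0.501112.
Q̄ = (S₀/π) × [bracket] = (1361/π) × 0.501112 = 217.09 W/m².
Ratio Q̄_A / Q̄_B = 425.97 / 217.09 = 1.962.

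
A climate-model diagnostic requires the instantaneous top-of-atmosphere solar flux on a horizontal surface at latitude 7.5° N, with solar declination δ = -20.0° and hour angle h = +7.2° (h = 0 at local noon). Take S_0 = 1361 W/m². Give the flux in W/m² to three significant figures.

cos θ_z = sin ϕ sin δ + cos ϕ cos δ cos h = -0.044643 + 0.924307 = 0.879664.
Flux = S_0 · cos θ_z = 1361 × 0.879664 = 1197 W/m².

1.20e+03 W/m²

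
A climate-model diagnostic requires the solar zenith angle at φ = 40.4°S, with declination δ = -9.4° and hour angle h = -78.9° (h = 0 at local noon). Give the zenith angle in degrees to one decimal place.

θ_z = 75.5°

cos θ_z = sin φ sin δ + cos φ cos δ cos h = 0.105855 + 0.144644 = 0.250499.
θ_z = arccos(0.250499) = 75.5°.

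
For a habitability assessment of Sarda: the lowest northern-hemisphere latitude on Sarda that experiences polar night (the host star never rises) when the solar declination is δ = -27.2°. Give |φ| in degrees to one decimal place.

Polar night requires cos H₀ = −tan φ tan δ ≥ 1, i.e. tan φ tan δ ≤ −1.
The boundary is |tan φ| · |tan δ| = 1, so |φ| = 90° − |δ| = 90° − 27.2° = 62.8° in the northern hemisphere.

|φ| = 62.8°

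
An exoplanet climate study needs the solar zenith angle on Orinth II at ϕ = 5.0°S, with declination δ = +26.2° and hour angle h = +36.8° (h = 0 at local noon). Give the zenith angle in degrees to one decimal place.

θ_z = 47.4°

cos θ_z = sin ϕ sin δ + cos ϕ cos δ cos h = -0.038480 + 0.715729 = 0.677249.
θ_z = arccos(0.677249) = 47.4°.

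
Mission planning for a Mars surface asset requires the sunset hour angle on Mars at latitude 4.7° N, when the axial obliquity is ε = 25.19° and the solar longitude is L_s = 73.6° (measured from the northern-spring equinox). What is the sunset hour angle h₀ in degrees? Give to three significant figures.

h₀ = 92.1°

Solar declination: sin δ = sin ε · sin L_s = sin 25.19° × sin 73.6° = 0.40830, so δ = +24.098°.
cos h₀ = −tan ϕ · tan δ = −tan(+4.7°) × tan(+24.098°) = -0.0368, so h₀ = 1.6076 rad = 92.11°.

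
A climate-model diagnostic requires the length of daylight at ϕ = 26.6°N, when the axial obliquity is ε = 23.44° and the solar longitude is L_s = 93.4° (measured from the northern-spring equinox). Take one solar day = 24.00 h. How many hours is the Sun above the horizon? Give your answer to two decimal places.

Solar declination: sin δ = sin ε · sin L_s = sin 23.44° × sin 93.4° = 0.39709, so δ = +23.396°.
cos h₀ = −tan ϕ · tan δ = −tan(+26.6°) × tan(+23.396°) = -0.2167, so h₀ = 1.7892 rad = 102.51°.
Daylight = 2h₀/(2π) × 24.00 h = (1.7892/π) × 24.00 = 13.67 h.

13.67 h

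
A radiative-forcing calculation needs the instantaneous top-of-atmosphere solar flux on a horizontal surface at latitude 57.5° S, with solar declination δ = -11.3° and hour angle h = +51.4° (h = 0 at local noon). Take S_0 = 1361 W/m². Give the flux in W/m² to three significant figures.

cos θ_z = sin ϕ sin δ + cos ϕ cos δ cos h = 0.165259 + 0.328712 = 0.493971.
Flux = S_0 · cos θ_z = 1361 × 0.493971 = 672.3 W/m².

672 W/m²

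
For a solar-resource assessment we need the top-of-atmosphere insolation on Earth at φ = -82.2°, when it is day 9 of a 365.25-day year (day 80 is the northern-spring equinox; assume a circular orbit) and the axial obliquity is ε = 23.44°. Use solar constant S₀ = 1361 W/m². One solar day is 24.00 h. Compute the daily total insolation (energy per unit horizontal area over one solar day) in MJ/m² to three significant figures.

Solar longitude: λ_s = 360° × (9 − 80)/365.25 = -69.979°, i.e. -69.979° + 360° = 290.021°.
sin δ = sin 23.44° × sin 290.021° = -0.37375, so δ = -21.947°.
cos H₀ = −tan(-82.2°) tan(-21.947°) = -2.9416 ≤ −1 ⇒ polar day, H₀ = π.
Bracket: H₀ sin φ sin δ + cos φ cos δ sin H₀ = 3.1416×-0.99075×-0.37375 + 0.13572×0.92753×0.00000 = 1.163312 + 0.000000 = 1.163312.
Q̄ = (S₀/π) × [bracket] = (1361/π) × 1.163312 = 503.97 W/m².
Daily total = Q̄ × 24.00 h × 3600 s/h = 503.97 × 24.00 × 3600 / 10⁶ = 43.54 MJ/m².

43.5 MJ/m²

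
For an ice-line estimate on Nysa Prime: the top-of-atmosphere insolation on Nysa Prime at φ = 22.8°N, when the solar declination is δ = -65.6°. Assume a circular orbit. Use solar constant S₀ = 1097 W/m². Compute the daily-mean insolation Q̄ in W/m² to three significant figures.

Q̄ ≈ 2.50 W/m²

cos H₀ = −tan(+22.8°) tan(-65.600°) = 0.9267, H₀ = 0.3853 rad.
Bracket: H₀ sin φ sin δ + cos φ cos δ sin H₀ = 0.3853×0.38752×-0.91068 + 0.92186×0.41310×0.37585 = -0.135975 + 0.143131 = 0.007156.
Q̄ = (S₀/π) × [bracket] = (1097/π) × 0.007156 = 2.499 W/m².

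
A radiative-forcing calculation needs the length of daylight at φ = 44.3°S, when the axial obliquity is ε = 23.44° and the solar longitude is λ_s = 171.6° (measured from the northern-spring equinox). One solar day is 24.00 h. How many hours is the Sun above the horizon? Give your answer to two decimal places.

11.57 h

Solar declination: sin δ = sin ε · sin λ_s = sin 23.44° × sin 171.6° = 0.05811, so δ = +3.331°.
cos H₀ = −tan φ · tan δ = −tan(-44.3°) × tan(+3.331°) = 0.0568, so H₀ = 1.5140 rad = 86.74°.
Daylight = 2H₀/(2π) × 24.00 h = (1.5140/π) × 24.00 = 11.57 h.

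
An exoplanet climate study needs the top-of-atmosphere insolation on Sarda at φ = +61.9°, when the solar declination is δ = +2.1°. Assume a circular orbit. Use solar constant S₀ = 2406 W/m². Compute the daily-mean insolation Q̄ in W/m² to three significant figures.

Q̄ ≈ 400 W/m²

cos H₀ = −tan(+61.9°) tan(+2.100°) = -0.0687, H₀ = 1.6395 rad.
Bracket: H₀ sin φ sin δ + cos φ cos δ sin H₀ = 1.6395×0.88213×0.03664 + 0.47101×0.99933×0.99764 = 0.052991 + 0.469584 = 0.522575.
Q̄ = (S₀/π) × [bracket] = (2406/π) × 0.522575 = 400.2 W/m².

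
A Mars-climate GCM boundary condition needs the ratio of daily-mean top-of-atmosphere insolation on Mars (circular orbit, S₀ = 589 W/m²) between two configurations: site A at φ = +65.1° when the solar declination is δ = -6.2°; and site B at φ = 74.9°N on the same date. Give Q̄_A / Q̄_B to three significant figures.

— Configuration A (φ=+65.1°):
cos H₀ = −tan(+65.1°) tan(-6.200°) = 0.2340, H₀ = 1.3346 rad.
Bracket: H₀ sin φ sin δ + cos φ cos δ sin H₀ = 1.3346×0.90704×-0.10800 + 0.42104×0.99415×0.97223 = -0.130738 + 0.406953 = 0.276215.
Q̄ = (S₀/π) × [bracket] = (589/π) × 0.276215 = 51.786 W/m².
— Configuration B (φ=+74.9°):
cos H₀ = −tan(+74.9°) tan(-6.200°) = 0.4026, H₀ = 1.1564 rad.
Bracket: H₀ sin φ sin δ + cos φ cos δ sin H₀ = 1.1564×0.96547×-0.10800 + 0.26050×0.99415×0.91537 = -0.120579 + 0.237059 = 0.116480.
Q̄ = (S₀/π) × [bracket] = (589/π) × 0.116480 = 21.838 W/m².
Ratio Q̄_A / Q̄_B = 51.786 / 21.838 = 2.371.

Q̄_A / Q̄_B ≈ 2.37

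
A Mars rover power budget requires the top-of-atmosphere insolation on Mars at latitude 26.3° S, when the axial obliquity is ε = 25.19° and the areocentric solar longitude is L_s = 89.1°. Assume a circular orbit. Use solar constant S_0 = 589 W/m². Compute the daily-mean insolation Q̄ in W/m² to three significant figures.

Q̄ ≈ 101 W/m²

sin δ = sin 25.19° × sin 89.1° = 0.42557, so δ = +25.187°.
cos h₀ = −tan(-26.3°) tan(+25.187°) = 0.2324, h₀ = 1.3362 rad.
Bracket: h₀ sin ϕ sin δ + cos ϕ cos δ sin h₀ = 1.3362×-0.44307×0.42557 + 0.89649×0.90493×0.97261 = -0.251950 + 0.789040 = 0.537090.
Q̄ = (S_0/π) × [bracket] = (589/π) × 0.537090 = 100.7 W/m².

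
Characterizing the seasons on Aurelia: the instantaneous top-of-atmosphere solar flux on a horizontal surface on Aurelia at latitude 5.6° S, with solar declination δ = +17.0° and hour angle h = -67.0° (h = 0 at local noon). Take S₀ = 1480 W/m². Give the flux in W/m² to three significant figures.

cos θ_z = sin φ sin δ + cos φ cos δ cos h = -0.028530 + 0.371875 = 0.343345.
Flux = S₀ · cos θ_z = 1480 × 0.343345 = 508.2 W/m².

508 W/m²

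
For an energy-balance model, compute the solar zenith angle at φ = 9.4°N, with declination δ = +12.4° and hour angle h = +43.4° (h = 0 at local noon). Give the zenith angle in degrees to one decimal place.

cos θ_z = sin φ sin δ + cos φ cos δ cos h = 0.035072 + 0.700097 = 0.735169.
θ_z = arccos(0.735169) = 42.7°.

θ_z = 42.7°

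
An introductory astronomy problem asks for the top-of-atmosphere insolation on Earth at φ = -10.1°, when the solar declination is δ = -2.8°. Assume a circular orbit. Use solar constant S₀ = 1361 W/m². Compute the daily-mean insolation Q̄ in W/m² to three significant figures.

cos H₀ = −tan(-10.1°) tan(-2.800°) = -0.0087, H₀ = 1.5795 rad.
Bracket: H₀ sin φ sin δ + cos φ cos δ sin H₀ = 1.5795×-0.17537×-0.04885 + 0.98450×0.99881×0.99996 = 0.013531 + 0.983289 = 0.996820.
Q̄ = (S₀/π) × [bracket] = (1361/π) × 0.996820 = 431.8 W/m².

Q̄ ≈ 432 W/m²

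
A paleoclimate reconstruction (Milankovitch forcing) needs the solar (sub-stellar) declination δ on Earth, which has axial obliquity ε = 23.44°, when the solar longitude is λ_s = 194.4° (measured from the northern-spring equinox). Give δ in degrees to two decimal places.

δ = -5.68°

sin δ = sin ε · sin λ_s = sin 23.44° × sin 194.4° = -0.098926.
δ = arcsin(-0.098926) = -5.68°.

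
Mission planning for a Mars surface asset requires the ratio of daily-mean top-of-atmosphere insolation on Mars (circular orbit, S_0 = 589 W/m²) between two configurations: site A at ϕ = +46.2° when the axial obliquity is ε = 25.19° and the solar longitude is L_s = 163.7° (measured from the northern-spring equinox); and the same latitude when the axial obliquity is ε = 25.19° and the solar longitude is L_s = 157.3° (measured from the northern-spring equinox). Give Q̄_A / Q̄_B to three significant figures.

Q̄_A / Q̄_B ≈ 0.942

— Configuration A (ϕ=+46.2°):
Solar declination: sin δ = sin ε · sin L_s = sin 25.19° × sin 163.7° = 0.11946, so δ = +6.861°.
cos h₀ = −tan(+46.2°) tan(+6.861°) = -0.1255, h₀ = 1.6966 rad.
Bracket: h₀ sin ϕ sin δ + cos ϕ cos δ sin h₀ = 1.6966×0.72176×0.11946 + 0.69214×0.99284×0.99210 = 0.146283 + 0.681756 = 0.828039.
Q̄ = (S_0/π) × [bracket] = (589/π) × 0.828039 = 155.24 W/m².
— Configuration B (ϕ=+46.2°):
Solar declination: sin δ = sin ε · sin L_s = sin 25.19° × sin 157.3° = 0.16425, so δ = +9.454°.
cos h₀ = −tan(+46.2°) tan(+9.454°) = -0.1736, h₀ = 1.7453 rad.
Bracket: h₀ sin ϕ sin δ + cos ϕ cos δ sin h₀ = 1.7453×0.72176×0.16425 + 0.69214×0.98642×0.98481 = 0.206904 + 0.672370 = 0.879274.
Q̄ = (S_0/π) × [bracket] = (589/π) × 0.879274 = 164.85 W/m².
Ratio Q̄_A / Q̄_B = 155.24 / 164.85 = 0.9417.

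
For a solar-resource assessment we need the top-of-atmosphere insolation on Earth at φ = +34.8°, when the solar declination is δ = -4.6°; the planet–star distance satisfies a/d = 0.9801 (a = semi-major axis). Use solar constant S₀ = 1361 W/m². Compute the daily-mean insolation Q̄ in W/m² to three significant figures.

Q̄ ≈ 311 W/m²

cos H₀ = −tan(+34.8°) tan(-4.600°) = 0.0559, H₀ = 1.5148 rad.
Bracket: H₀ sin φ sin δ + cos φ cos δ sin H₀ = 1.5148×0.57071×-0.08020 + 0.82115×0.99678×0.99844 = -0.069334 + 0.817229 = 0.747895.
Inverse-square distance factor (a/d)² = 0.9801² = 0.960596.
Q̄ = (S₀/π) × 0.960596 × [bracket] = (1361/π) × 0.960596 × 0.747895 = 311.2 W/m².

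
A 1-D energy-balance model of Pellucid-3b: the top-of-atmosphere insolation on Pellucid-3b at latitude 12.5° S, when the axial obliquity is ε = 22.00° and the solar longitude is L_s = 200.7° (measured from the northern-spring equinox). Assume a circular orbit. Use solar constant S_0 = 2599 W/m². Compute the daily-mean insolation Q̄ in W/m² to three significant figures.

Solar declination: sin δ = sin ε · sin L_s = sin 22.00° × sin 200.7° = -0.13241, so δ = -7.609°.
cos h₀ = −tan(-12.5°) tan(-7.609°) = -0.0296, h₀ = 1.6004 rad.
Bracket: h₀ sin ϕ sin δ + cos ϕ cos δ sin h₀ = 1.6004×-0.21644×-0.13241 + 0.97630×0.99119×0.99956 = 0.045866 + 0.967273 = 1.013139.
Q̄ = (S_0/π) × [bracket] = (2599/π) × 1.013139 = 838.2 W/m².

Q̄ ≈ 838 W/m²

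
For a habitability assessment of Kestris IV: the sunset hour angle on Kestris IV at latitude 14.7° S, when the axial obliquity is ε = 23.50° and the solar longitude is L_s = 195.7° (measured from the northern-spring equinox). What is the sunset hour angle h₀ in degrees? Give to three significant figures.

h₀ = 91.6°

Solar declination: sin δ = sin ε · sin L_s = sin 23.50° × sin 195.7° = -0.10790, so δ = -6.194°.
cos h₀ = −tan ϕ · tan δ = −tan(-14.7°) × tan(-6.194°) = -0.0285, so h₀ = 1.5993 rad = 91.63°.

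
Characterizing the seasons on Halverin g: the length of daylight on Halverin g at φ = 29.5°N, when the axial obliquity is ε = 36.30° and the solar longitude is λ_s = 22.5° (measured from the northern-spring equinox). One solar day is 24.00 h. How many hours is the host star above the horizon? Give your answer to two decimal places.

13.01 h

Solar declination: sin δ = sin ε · sin λ_s = sin 36.30° × sin 22.5° = 0.22655, so δ = +13.094°.
cos H₀ = −tan φ · tan δ = −tan(+29.5°) × tan(+13.094°) = -0.1316, so H₀ = 1.7028 rad = 97.56°.
Daylight = 2H₀/(2π) × 24.00 h = (1.7028/π) × 24.00 = 13.01 h.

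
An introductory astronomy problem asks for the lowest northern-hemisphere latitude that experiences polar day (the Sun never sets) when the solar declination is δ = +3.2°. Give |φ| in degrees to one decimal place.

Polar day requires cos H₀ = −tan φ tan δ ≤ −1, i.e. tan φ tan δ ≥ 1.
The boundary is |tan φ| · |tan δ| = 1, so |φ| = 90° − |δ| = 90° − 3.2° = 86.8° in the northern hemisphere.

|φ| = 86.8°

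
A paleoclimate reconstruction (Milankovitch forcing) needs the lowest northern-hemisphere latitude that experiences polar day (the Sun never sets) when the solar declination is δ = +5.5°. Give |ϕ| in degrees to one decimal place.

Polar day requires cos h₀ = −tan ϕ tan δ ≤ −1, i.e. tan ϕ tan δ ≥ 1.
The boundary is |tan ϕ| · |tan δ| = 1, so |ϕ| = 90° − |δ| = 90° − 5.5° = 84.5° in the northern hemisphere.

|ϕ| = 84.5°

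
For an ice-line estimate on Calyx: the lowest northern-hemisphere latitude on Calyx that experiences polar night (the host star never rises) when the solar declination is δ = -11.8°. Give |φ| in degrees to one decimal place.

Polar night requires cos H₀ = −tan φ tan δ ≥ 1, i.e. tan φ tan δ ≤ −1.
The boundary is |tan φ| · |tan δ| = 1, so |φ| = 90° − |δ| = 90° − 11.8° = 78.2° in the northern hemisphere.

|φ| = 78.2°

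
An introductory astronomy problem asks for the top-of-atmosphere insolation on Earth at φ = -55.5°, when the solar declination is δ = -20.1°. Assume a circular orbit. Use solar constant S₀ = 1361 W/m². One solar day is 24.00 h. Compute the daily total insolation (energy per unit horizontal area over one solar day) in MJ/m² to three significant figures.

39.5 MJ/m²

cos H₀ = −tan(-55.5°) tan(-20.100°) = -0.5325, H₀ = 2.1323 rad.
Bracket: H₀ sin φ sin δ + cos φ cos δ sin H₀ = 2.1323×-0.82413×-0.34366 + 0.56641×0.93909×0.84646 = 0.603911 + 0.450241 = 1.054152.
Q̄ = (S₀/π) × [bracket] = (1361/π) × 1.054152 = 456.68 W/m².
Daily total = Q̄ × 24.00 h × 3600 s/h = 456.68 × 24.00 × 3600 / 10⁶ = 39.46 MJ/m².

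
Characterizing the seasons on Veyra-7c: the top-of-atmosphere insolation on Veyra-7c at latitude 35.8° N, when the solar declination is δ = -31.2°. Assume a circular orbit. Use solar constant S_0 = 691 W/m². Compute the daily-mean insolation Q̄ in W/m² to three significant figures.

cos h₀ = −tan(+35.8°) tan(-31.200°) = 0.4368, h₀ = 1.1188 rad.
Bracket: h₀ sin ϕ sin δ + cos ϕ cos δ sin h₀ = 1.1188×0.58496×-0.51803 + 0.81106×0.85536×0.89956 = -0.339026 + 0.624068 = 0.285042.
Q̄ = (S_0/π) × [bracket] = (691/π) × 0.285042 = 62.70 W/m².

Q̄ ≈ 62.7 W/m²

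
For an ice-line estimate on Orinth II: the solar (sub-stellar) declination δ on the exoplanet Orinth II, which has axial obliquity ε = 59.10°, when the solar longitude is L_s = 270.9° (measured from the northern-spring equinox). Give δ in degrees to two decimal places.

δ = -59.09°

sin δ = sin ε · sin L_s = sin 59.10° × sin 270.9° = -0.857959.
δ = arcsin(-0.857959) = -59.09°.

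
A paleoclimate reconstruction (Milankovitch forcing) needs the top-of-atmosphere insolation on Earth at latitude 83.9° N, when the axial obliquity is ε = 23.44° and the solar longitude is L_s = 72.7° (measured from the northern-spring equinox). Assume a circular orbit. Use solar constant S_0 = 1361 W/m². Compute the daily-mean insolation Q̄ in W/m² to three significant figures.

Q̄ ≈ 514 W/m²

Solar declination: sin δ = sin ε · sin L_s = sin 23.44° × sin 72.7° = 0.37979, so δ = +22.321°.
cos h₀ = −tan(+83.9°) tan(+22.321°) = -3.8417 ≤ −1 ⇒ polar day, h₀ = π.
Bracket: h₀ sin ϕ sin δ + cos ϕ cos δ sin h₀ = 3.1416×0.99434×0.37979 + 0.10626×0.92507×0.00000 = 1.186395 + 0.000000 = 1.186395.
Q̄ = (S_0/π) × [bracket] = (1361/π) × 1.186395 = 514.0 W/m².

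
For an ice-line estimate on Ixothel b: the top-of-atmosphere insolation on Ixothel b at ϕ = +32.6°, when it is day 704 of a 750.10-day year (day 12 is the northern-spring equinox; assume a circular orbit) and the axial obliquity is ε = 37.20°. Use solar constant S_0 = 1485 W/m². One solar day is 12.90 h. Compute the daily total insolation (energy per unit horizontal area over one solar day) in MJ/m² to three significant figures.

Solar longitude: L_s = 360° × (704 − 12)/750.10 = 332.116°.
sin δ = sin 37.20° × sin 332.116° = -0.28276, so δ = -16.425°.
cos h₀ = −tan(+32.6°) tan(-16.425°) = 0.1885, h₀ = 1.3811 rad.
Bracket: h₀ sin ϕ sin δ + cos ϕ cos δ sin h₀ = 1.3811×0.53877×-0.28276 + 0.84245×0.95919×0.98207 = -0.210400 + 0.793581 = 0.583181.
Q̄ = (S_0/π) × [bracket] = (1485/π) × 0.583181 = 275.66 W/m².
Daily total = Q̄ × 12.90 h × 3600 s/h = 275.66 × 12.90 × 3600 / 10⁶ = 12.80 MJ/m².

12.8 MJ/m²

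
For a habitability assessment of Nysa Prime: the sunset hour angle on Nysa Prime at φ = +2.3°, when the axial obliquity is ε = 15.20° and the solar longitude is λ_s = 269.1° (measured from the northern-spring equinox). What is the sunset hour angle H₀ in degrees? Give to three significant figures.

Solar declination: sin δ = sin ε · sin λ_s = sin 15.20° × sin 269.1° = -0.26216, so δ = -15.198°.
cos H₀ = −tan φ · tan δ = −tan(+2.3°) × tan(-15.198°) = 0.0109, so H₀ = 1.5599 rad = 89.37°.

H₀ = 89.4°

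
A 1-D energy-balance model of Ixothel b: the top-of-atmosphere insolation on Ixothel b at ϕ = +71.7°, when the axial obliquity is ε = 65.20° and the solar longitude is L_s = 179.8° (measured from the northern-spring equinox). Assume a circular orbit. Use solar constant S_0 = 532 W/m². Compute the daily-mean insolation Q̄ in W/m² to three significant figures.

Q̄ ≈ 54.0 W/m²

Solar declination: sin δ = sin ε · sin L_s = sin 65.20° × sin 179.8° = 0.00317, so δ = +0.182°.
cos h₀ = −tan(+71.7°) tan(+0.182°) = -0.0096, h₀ = 1.5804 rad.
Bracket: h₀ sin ϕ sin δ + cos ϕ cos δ sin h₀ = 1.5804×0.94943×0.00317 + 0.31399×0.99999×0.99995 = 0.004757 + 0.313971 = 0.318728.
Q̄ = (S_0/π) × [bracket] = (532/π) × 0.318728 = 53.97 W/m².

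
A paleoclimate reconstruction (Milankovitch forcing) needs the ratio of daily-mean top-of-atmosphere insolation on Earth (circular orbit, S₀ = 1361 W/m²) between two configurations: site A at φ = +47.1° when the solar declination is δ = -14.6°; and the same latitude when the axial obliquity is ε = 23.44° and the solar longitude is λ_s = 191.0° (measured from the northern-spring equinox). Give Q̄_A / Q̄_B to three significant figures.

— Configuration A (φ=+47.1°):
cos H₀ = −tan(+47.1°) tan(-14.600°) = 0.2803, H₀ = 1.2867 rad.
Bracket: H₀ sin φ sin δ + cos φ cos δ sin H₀ = 1.2867×0.73254×-0.25207 + 0.68072×0.96771×0.95991 = -0.237591 + 0.632331 = 0.394740.
Q̄ = (S₀/π) × [bracket] = (1361/π) × 0.394740 = 171.01 W/m².
— Configuration B (φ=+47.1°):
Solar declination: sin δ = sin ε · sin λ_s = sin 23.44° × sin 191.0° = -0.07590, so δ = -4.353°.
cos H₀ = −tan(+47.1°) tan(-4.353°) = 0.0819, H₀ = 1.4888 rad.
Bracket: H₀ sin φ sin δ + cos φ cos δ sin H₀ = 1.4888×0.73254×-0.07590 + 0.68072×0.99712×0.99664 = -0.082777 + 0.676479 = 0.593702.
Q̄ = (S₀/π) × [bracket] = (1361/π) × 0.593702 = 257.20 W/m².
Ratio Q̄_A / Q̄_B = 171.01 / 257.20 = 0.6649.

Q̄_A / Q̄_B ≈ 0.665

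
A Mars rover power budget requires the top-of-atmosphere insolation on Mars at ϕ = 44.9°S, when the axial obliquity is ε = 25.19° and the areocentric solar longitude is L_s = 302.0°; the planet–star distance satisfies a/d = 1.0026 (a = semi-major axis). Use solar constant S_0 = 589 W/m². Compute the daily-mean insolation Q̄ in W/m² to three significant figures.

Q̄ ≈ 209 W/m²

sin δ = sin 25.19° × sin 302.0° = -0.36095, so δ = -21.158°.
cos h₀ = −tan(-44.9°) tan(-21.158°) = -0.3857, h₀ = 1.9668 rad.
Bracket: h₀ sin ϕ sin δ + cos ϕ cos δ sin h₀ = 1.9668×-0.70587×-0.36095 + 0.70834×0.93259×0.92263 = 0.501109 + 0.609481 = 1.110590.
Inverse-square distance factor (a/d)² = 1.0026² = 1.005207.
Q̄ = (S_0/π) × 1.005207 × [bracket] = (589/π) × 1.005207 × 1.110590 = 209.3 W/m².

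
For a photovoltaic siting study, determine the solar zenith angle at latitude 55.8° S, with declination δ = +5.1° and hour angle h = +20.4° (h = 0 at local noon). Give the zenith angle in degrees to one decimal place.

θ_z = 63.2°

cos θ_z = sin ϕ sin δ + cos ϕ cos δ cos h = -0.073523 + 0.524745 = 0.451222.
θ_z = arccos(0.451222) = 63.2°.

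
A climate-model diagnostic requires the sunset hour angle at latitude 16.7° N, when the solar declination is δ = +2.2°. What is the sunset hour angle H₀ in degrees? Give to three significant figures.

H₀ = 90.7°

cos H₀ = −tan φ · tan δ = −tan(+16.7°) × tan(+2.200°) = -0.0115, so H₀ = 1.5823 rad = 90.66°.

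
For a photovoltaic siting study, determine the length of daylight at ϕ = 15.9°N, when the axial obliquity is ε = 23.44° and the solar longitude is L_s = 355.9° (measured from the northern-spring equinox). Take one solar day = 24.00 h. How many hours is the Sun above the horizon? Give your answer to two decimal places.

Solar declination: sin δ = sin ε · sin L_s = sin 23.44° × sin 355.9° = -0.02844, so δ = -1.630°.
cos h₀ = −tan ϕ · tan δ = −tan(+15.9°) × tan(-1.630°) = 0.0081, so h₀ = 1.5627 rad = 89.54°.
Daylight = 2h₀/(2π) × 24.00 h = (1.5627/π) × 24.00 = 11.94 h.

11.94 h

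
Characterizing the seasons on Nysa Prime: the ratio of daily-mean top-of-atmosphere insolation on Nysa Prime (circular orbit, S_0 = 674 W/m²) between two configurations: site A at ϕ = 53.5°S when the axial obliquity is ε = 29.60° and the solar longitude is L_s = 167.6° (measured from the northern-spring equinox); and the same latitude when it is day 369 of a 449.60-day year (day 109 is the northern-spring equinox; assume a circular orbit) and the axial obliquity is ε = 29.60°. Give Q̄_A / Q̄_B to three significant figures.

— Configuration A (ϕ=-53.5°):
Solar declination: sin δ = sin ε · sin L_s = sin 29.60° × sin 167.6° = 0.10607, so δ = +6.089°.
cos h₀ = −tan(-53.5°) tan(+6.089°) = 0.1442, h₀ = 1.4261 rad.
Bracket: h₀ sin ϕ sin δ + cos ϕ cos δ sin h₀ = 1.4261×-0.80386×0.10607 + 0.59482×0.99436×0.98956 = -0.121597 + 0.585290 = 0.463693.
Q̄ = (S_0/π) × [bracket] = (674/π) × 0.463693 = 99.481 W/m².
— Configuration B (ϕ=-53.5°):
Solar longitude: L_s = 360° × (369 − 109)/449.60 = 208.185°.
sin δ = sin 29.60° × sin 208.185° = -0.23330, so δ = -13.491°.
cos h₀ = −tan(-53.5°) tan(-13.491°) = -0.3242, h₀ = 1.9010 rad.
Bracket: h₀ sin ϕ sin δ + cos ϕ cos δ sin h₀ = 1.9010×-0.80386×-0.23330 + 0.59482×0.97241×0.94598 = 0.356515 + 0.547163 = 0.903678.
Q̄ = (S_0/π) × [bracket] = (674/π) × 0.903678 = 193.88 W/m².
Ratio Q̄_A / Q̄_B = 99.481 / 193.88 = 0.5131.

Q̄_A / Q̄_B ≈ 0.513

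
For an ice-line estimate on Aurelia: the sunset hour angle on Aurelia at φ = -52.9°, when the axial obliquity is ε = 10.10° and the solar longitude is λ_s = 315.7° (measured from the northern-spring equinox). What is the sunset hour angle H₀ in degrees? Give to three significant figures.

Solar declination: sin δ = sin ε · sin λ_s = sin 10.10° × sin 315.7° = -0.12248, so δ = -7.035°.
cos H₀ = −tan φ · tan δ = −tan(-52.9°) × tan(-7.035°) = -0.1632, so H₀ = 1.7347 rad = 99.39°.

H₀ = 99.4°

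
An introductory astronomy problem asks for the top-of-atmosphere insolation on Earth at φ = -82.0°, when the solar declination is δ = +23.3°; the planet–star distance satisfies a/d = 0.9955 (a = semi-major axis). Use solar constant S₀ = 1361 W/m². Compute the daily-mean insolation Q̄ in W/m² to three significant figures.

Q̄ ≈ 0.00 W/m²

cos H₀ = −tan(-82.0°) tan(+23.300°) = 3.0644 ≥ 1 ⇒ polar night, H₀ = 0 and Q̄ = 0.
Inverse-square distance factor (a/d)² = 0.9955² = 0.991020.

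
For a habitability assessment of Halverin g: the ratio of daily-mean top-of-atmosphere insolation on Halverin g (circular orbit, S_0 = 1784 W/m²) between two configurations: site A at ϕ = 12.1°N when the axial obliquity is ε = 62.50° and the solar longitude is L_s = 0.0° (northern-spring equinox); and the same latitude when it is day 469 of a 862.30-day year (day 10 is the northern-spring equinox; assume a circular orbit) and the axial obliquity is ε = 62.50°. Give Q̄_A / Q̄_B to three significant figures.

Q̄_A / Q̄_B ≈ 1.08

— Configuration A (ϕ=+12.1°):
Solar declination: sin δ = sin ε · sin L_s = sin 62.50° × sin 0.0° = 0.00000, so δ = +0.000°.
cos h₀ = −tan(+12.1°) tan(+0.000°) = -0.0000, h₀ = 1.5708 rad.
Bracket: h₀ sin ϕ sin δ + cos ϕ cos δ sin h₀ = 1.5708×0.20962×0.00000 + 0.97778×1.00000×1.00000 = 0.000000 + 0.977780 = 0.977780.
Q̄ = (S_0/π) × [bracket] = (1784/π) × 0.977780 = 555.25 W/m².
— Configuration B (ϕ=+12.1°):
Solar longitude: L_s = 360° × (469 − 10)/862.30 = 191.627°.
sin δ = sin 62.50° × sin 191.627° = -0.17877, so δ = -10.298°.
cos h₀ = −tan(+12.1°) tan(-10.298°) = 0.0390, h₀ = 1.5318 rad.
Bracket: h₀ sin ϕ sin δ + cos ϕ cos δ sin h₀ = 1.5318×0.20962×-0.17877 + 0.97778×0.98389×0.99924 = -0.057402 + 0.961297 = 0.903895.
Q̄ = (S_0/π) × [bracket] = (1784/π) × 0.903895 = 513.29 W/m².
Ratio Q̄_A / Q̄_B = 555.25 / 513.29 = 1.082.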